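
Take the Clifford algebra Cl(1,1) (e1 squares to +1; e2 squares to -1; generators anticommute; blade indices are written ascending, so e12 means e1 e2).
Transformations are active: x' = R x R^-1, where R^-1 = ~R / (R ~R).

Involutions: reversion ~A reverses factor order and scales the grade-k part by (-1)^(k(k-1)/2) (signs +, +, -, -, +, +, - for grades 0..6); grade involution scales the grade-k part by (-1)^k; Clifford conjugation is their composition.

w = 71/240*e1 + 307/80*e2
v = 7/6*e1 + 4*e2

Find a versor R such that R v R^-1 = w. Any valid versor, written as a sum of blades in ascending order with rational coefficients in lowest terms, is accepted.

Construction: equal norms (both -527/36) license R = v + w = 117/80*e1 + 627/80*e2 — nothing changes along that direction, while (v - w)/2 changes sign, so v maps onto w.
Answer: 117/80*e1 + 627/80*e2


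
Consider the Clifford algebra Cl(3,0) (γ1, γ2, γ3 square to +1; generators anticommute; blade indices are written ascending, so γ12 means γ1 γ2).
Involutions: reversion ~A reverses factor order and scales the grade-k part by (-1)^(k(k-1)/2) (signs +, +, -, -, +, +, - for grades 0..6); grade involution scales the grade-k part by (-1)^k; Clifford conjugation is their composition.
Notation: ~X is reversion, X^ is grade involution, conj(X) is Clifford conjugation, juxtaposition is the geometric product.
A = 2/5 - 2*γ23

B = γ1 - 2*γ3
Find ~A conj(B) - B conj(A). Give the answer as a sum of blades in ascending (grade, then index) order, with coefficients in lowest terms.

first term: -2/5*γ1 + 4*γ2 + 4/5*γ3 - 2*γ123
second term: 2/5*γ1 + 4*γ2 - 4/5*γ3 + 2*γ123
Answer: -4/5*γ1 + 8/5*γ3 - 4*γ123


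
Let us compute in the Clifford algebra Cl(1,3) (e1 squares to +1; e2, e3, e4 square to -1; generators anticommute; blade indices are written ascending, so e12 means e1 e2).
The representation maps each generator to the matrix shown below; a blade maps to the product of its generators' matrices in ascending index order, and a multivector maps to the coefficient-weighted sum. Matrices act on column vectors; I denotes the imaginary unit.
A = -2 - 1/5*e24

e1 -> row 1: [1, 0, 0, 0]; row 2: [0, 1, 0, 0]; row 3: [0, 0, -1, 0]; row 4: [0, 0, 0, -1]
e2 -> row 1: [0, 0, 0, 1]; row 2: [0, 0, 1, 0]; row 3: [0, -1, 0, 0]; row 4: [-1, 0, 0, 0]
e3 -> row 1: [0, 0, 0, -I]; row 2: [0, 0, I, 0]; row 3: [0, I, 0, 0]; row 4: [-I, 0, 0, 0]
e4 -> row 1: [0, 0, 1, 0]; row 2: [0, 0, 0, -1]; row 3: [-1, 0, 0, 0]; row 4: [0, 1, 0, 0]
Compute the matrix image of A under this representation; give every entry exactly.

Bivector images (products of the table entries): rho(e24) = rho(e2)rho(e4) = row 1: [0, 1, 0, 0]; row 2: [-1, 0, 0, 0]; row 3: [0, 0, 0, 1]; row 4: [0, 0, -1, 0].
M = (-2)*1 + (-1/5)*rho(e24), summed entrywise (1 is the identity matrix):
Answer: row 1: [-2, -1/5, 0, 0]; row 2: [1/5, -2, 0, 0]; row 3: [0, 0, -2, -1/5]; row 4: [0, 0, 1/5, -2]


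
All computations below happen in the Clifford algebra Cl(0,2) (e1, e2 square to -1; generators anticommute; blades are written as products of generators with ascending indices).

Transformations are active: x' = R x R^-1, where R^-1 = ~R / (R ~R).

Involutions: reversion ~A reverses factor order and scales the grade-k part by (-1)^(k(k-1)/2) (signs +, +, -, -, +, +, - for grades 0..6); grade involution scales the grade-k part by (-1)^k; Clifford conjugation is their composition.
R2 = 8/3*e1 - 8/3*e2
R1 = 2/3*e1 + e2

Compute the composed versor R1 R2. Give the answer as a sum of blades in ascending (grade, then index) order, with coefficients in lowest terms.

Distribute over the terms of R1 (each basis-blade product reordered to ascending indices, repeated generators contracted through their squares):
(2/3*e1) R2 = -16/9 - 16/9*e1 e2
(e2) R2 = 8/3 - 8/3*e1 e2
Summing the partial products and collecting blades:
Answer: 8/9 - 40/9*e1 e2


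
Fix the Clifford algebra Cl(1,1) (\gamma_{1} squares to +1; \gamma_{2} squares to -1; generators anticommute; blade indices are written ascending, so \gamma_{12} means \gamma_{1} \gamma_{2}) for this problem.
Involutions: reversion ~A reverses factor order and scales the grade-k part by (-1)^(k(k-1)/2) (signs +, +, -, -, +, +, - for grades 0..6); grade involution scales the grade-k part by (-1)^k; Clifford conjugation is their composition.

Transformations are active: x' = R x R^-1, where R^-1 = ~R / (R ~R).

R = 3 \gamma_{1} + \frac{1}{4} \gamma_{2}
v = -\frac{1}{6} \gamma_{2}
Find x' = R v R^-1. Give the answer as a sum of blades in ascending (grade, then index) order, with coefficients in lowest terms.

~R = 3 \gamma_{1} + \frac{1}{4} \gamma_{2}, and R ~R = \frac{143}{16}, so R^-1 = ~R / (\frac{143}{16}).
R v = \frac{1}{24} - \frac{1}{2} \gamma_{12}
Answer: \frac{4}{143} \gamma_{1} + \frac{145}{858} \gamma_{2}


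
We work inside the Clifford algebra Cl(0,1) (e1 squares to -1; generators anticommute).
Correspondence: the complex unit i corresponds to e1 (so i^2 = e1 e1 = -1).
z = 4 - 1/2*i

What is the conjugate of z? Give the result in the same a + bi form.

In blades: z = 4 - 1/2*e1.
Conjugation here is Clifford conjugation: the scalar is fixed and the grade-1 and grade-2 blades all flip sign, giving 4 + 1/2*e1; translating back:
Answer: 4 + 1/2*i


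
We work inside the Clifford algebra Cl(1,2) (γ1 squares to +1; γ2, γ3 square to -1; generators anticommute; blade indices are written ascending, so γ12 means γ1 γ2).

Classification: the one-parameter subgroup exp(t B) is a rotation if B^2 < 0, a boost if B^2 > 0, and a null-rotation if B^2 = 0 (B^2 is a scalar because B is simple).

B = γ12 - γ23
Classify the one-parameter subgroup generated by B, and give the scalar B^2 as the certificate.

B^2 term by term: the squares give (1)^2*(γ12)^2 + (-1)^2*(γ23)^2 = 1*(+1) + 1*(-1) = 0 (each basis 2-blade squares to minus the product of its generators' squares); cross terms between blades sharing an index anticommute and cancel. So B^2 = 0.
Answer: null-rotation, certificate B^2 = 0. Because 0 is invariant under every versor sandwich, the classification follows from its sign alone.


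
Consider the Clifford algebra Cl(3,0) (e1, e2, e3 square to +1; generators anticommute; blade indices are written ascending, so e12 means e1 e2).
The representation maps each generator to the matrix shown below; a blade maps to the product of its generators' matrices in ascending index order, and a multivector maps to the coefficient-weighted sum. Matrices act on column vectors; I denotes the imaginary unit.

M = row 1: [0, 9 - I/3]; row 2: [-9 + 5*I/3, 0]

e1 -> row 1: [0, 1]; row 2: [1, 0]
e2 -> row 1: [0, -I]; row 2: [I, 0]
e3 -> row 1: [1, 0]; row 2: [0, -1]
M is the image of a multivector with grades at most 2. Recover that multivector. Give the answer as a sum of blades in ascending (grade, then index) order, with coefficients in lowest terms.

Method: 1, rho(e1), rho(e2), rho(e3) form a trace-orthogonal basis of the 2x2 complex matrices (tr(X Y) = 2 if X = Y, else 0), so M = m0*1 + m1*rho(e1) + m2*rho(e2) + m3*rho(e3) with m0 = tr(M)/2 = 0, m1 = tr(M rho(e1))/2 = 2*I/3, m2 = tr(M rho(e2))/2 = 1 + 9*I, m3 = tr(M rho(e3))/2 = 0.
Multiplying table entries, the bivector images are rho(e12) = I*rho(e3), rho(e13) = -I*rho(e2), rho(e23) = I*rho(e1); with real blade coefficients the real parts of m0..m3 are the coefficients of 1, e1, e2, e3 and the imaginary parts give the bivectors (e23: Im m1, e13: -Im m2, e12: Im m3).
Answer: e2 - 9*e13 + 2/3*e23


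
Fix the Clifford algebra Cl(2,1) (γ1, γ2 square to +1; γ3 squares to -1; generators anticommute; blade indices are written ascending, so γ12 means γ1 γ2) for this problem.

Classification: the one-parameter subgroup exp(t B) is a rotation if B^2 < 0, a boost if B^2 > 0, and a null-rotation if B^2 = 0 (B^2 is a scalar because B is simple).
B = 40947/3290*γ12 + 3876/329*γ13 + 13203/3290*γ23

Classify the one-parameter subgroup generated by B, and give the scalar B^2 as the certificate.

B^2 term by term: the squares give (40947/3290)^2*(γ12)^2 + (3876/329)^2*(γ13)^2 + (13203/3290)^2*(γ23)^2 = 1676656809/10824100*(-1) + 15023376/108241*(+1) + 174319209/10824100*(+1) = 0 (each basis 2-blade squares to minus the product of its generators' squares); cross terms between blades sharing an index anticommute and cancel. So B^2 = 0.
Answer: null-rotation, certificate B^2 = 0. No conjugation can change B^2 = 0; the sign gives the class.


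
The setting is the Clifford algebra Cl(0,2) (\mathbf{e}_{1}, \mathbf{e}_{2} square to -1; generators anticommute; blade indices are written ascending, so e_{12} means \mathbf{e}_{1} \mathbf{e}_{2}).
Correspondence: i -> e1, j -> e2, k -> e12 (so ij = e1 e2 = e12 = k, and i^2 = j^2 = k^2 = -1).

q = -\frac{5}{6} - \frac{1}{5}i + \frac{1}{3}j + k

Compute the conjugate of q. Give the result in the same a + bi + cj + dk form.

In blades: q = -\frac{5}{6} - \frac{1}{5} e_{1} + \frac{1}{3} e_{2} + e_{12}.
Conjugation here is Clifford conjugation: the scalar is fixed and the grade-1 and grade-2 blades all flip sign, giving -\frac{5}{6} + \frac{1}{5} e_{1} - \frac{1}{3} e_{2} - e_{12}; translating back:
Answer: -\frac{5}{6} + \frac{1}{5}i - \frac{1}{3}j - k


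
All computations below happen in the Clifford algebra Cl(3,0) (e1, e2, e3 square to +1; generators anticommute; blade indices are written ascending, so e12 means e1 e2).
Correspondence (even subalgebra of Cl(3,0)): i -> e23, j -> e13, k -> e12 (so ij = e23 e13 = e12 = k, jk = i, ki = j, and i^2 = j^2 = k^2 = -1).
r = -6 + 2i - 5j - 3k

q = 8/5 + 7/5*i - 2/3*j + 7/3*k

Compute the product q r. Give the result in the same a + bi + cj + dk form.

In blades: q = 8/5 + 7/3*e12 - 2/3*e13 + 7/5*e23, r = -6 - 3*e12 - 5*e13 + 2*e23.
Distribute q over r term by term (generator squares from the signature, products reordered to ascending indices): (8/5)*r = -48/5 - 24/5*e12 - 8*e13 + 16/5*e23; (7/3*e12)*r = 7 - 14*e12 + 14/3*e13 + 35/3*e23; (-2/3*e13)*r = -10/3 + 4/3*e12 + 4*e13 + 2*e23; (7/5*e23)*r = -14/5 - 7*e12 + 21/5*e13 - 42/5*e23.
Sum: -131/15 - 367/15*e12 + 73/15*e13 + 127/15*e23; translating back through the correspondence:
Answer: -131/15 + 127/15*i + 73/15*j - 367/15*k


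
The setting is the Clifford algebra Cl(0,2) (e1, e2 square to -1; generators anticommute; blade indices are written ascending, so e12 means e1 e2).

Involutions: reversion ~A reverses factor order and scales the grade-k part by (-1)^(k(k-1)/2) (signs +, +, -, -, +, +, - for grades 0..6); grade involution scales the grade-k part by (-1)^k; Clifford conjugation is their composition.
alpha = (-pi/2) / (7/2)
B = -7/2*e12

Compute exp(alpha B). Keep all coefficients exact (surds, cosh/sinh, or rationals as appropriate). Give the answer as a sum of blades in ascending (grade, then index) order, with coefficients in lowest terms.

B^2 = (-7/2)^2*(e12)^2 = 49/4*(-1) = -49/4 (a basis 2-blade squares to minus the product of its generators' squares).
B^2 = -49/4 — the negative square puts this in the circular regime; l = 7/2, alpha*l = -pi/2, so exp(alpha B) = cos(-pi/2) + (sin(-pi/2)/(7/2))*B = 0 + (-2/7)*B.
Answer: e12


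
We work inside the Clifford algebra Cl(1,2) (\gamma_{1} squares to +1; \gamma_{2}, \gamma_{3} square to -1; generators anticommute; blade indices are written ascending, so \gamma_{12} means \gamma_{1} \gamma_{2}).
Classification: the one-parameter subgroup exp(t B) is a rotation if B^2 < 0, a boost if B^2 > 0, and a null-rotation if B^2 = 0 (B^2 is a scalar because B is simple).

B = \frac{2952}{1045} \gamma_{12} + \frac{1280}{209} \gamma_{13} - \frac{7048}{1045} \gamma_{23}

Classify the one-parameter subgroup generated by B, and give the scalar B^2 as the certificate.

B^2 term by term: the squares give (\frac{2952}{1045})^2*(\gamma_{12})^2 + (\frac{1280}{209})^2*(\gamma_{13})^2 + (-\frac{7048}{1045})^2*(\gamma_{23})^2 = \frac{8714304}{1092025}*(+1) + \frac{1638400}{43681}*(+1) + \frac{49674304}{1092025}*(-1) = 0 (each basis 2-blade squares to minus the product of its generators' squares); cross terms between blades sharing an index anticommute and cancel. So B^2 = 0.
Answer: null-rotation, certificate B^2 = 0. B^2 = 0 is basis-independent, so its sign is the whole story.


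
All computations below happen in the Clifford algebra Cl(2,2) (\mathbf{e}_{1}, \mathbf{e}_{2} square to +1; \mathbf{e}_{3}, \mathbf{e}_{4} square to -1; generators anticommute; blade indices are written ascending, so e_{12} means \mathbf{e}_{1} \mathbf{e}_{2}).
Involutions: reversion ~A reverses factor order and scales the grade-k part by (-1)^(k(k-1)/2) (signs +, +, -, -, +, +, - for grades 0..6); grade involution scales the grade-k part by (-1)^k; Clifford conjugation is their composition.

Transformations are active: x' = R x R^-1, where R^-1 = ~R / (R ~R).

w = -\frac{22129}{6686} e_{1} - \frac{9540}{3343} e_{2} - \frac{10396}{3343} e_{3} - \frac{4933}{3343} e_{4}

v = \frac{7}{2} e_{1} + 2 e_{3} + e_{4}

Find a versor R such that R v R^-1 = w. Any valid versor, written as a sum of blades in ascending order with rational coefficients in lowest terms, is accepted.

Take R = v + w = \frac{636}{3343} e_{1} - \frac{9540}{3343} e_{2} - \frac{3710}{3343} e_{3} - \frac{1590}{3343} e_{4}. Because q(v) = q(w) = \frac{29}{4}, conjugation by R sends v exactly to w.
Answer: \frac{636}{3343} e_{1} - \frac{9540}{3343} e_{2} - \frac{3710}{3343} e_{3} - \frac{1590}{3343} e_{4}


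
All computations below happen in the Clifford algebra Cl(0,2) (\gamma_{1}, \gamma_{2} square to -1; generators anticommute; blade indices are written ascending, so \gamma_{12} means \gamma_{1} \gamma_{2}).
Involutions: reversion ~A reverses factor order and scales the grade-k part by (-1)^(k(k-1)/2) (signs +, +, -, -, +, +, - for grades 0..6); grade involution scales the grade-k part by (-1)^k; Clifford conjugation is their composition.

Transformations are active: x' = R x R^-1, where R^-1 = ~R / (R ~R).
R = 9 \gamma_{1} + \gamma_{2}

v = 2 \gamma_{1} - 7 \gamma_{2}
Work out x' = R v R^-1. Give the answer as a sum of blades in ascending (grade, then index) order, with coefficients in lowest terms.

~R = 9 \gamma_{1} + \gamma_{2}, and R ~R = -82, so R^-1 = ~R / (-82).
R v = -11 - 65 \gamma_{12}
Answer: \frac{17}{41} \gamma_{1} + \frac{298}{41} \gamma_{2}


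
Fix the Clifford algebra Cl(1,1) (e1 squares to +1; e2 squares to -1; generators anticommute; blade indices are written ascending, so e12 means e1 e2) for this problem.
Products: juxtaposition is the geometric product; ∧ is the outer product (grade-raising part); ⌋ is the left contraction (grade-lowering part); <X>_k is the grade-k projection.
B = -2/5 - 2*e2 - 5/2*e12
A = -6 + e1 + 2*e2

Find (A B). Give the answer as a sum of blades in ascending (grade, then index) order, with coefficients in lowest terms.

step 1: 32/5 - 27/5*e1 + 87/10*e2 + 13*e12
Answer: 32/5 - 27/5*e1 + 87/10*e2 + 13*e12


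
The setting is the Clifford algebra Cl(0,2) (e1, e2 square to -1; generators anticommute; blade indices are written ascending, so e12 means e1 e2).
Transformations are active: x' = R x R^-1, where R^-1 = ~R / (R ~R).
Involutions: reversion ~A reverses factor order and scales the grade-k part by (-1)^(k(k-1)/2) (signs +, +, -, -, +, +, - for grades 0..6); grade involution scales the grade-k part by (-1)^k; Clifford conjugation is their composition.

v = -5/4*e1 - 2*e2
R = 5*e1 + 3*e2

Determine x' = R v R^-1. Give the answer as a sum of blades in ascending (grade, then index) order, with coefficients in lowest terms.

~R = 5*e1 + 3*e2, and R ~R = -34, so R^-1 = ~R / (-34).
R v = 49/4 - 25/4*e12
Answer: -40/17*e1 - 11/68*e2


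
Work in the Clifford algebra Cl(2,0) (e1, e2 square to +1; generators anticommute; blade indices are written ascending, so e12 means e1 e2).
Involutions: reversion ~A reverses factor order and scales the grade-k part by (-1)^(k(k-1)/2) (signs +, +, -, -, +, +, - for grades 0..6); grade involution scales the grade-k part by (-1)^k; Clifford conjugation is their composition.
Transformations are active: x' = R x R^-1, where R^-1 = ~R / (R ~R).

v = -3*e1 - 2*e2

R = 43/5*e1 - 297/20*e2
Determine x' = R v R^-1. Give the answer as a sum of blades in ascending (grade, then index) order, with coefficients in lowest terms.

~R = 43/5*e1 - 297/20*e2, and R ~R = 117793/400, so R^-1 = ~R / (117793/400).
R v = 39/10 - 247/4*e12
Answer: 29247/9061*e1 + 14558/9061*e2


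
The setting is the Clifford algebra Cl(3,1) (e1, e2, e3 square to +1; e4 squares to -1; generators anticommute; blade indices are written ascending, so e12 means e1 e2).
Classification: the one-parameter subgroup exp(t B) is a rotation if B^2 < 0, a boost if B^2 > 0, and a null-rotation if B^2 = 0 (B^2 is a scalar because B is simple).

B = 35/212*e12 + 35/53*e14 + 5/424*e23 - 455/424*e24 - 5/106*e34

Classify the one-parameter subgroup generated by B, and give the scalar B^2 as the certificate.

B^2 term by term: the squares give (35/212)^2*(e12)^2 + (35/53)^2*(e14)^2 + (5/424)^2*(e23)^2 + (-455/424)^2*(e24)^2 + (-5/106)^2*(e34)^2 = 1225/44944*(-1) + 1225/2809*(+1) + 25/179776*(-1) + 207025/179776*(+1) + 25/11236*(+1) = 25/16 (each basis 2-blade squares to minus the product of its generators' squares); cross terms between blades sharing an index anticommute and cancel; the commuting (index-disjoint) pairs give grade-4 terms 2*c*c'*(blade product), which cancel blade by blade — e1234: -175/11236 + 175/11236 = 0 — confirming B is simple. So B^2 = 25/16.
Answer: boost, certificate B^2 = 25/16. Because 25/16 is invariant under every versor sandwich, the classification follows from its sign alone.


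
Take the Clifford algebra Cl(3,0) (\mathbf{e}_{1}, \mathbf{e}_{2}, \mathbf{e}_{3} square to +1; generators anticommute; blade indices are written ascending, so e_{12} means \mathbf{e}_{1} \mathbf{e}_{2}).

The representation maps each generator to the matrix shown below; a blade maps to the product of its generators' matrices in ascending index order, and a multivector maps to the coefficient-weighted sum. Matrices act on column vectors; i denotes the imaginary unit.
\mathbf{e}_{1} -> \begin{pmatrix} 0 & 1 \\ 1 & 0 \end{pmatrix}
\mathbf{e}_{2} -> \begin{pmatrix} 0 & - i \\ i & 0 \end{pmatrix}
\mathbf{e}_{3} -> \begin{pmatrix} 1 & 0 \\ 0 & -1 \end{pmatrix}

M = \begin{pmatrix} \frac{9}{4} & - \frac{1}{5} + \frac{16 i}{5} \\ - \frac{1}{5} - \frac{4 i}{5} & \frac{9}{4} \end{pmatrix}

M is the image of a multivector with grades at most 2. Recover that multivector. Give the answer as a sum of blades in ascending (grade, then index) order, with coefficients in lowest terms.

Method: 1, rho(e_{1}), rho(e_{2}), rho(e_{3}) form a trace-orthogonal basis of the 2x2 complex matrices (tr(X Y) = 2 if X = Y, else 0), so M = m0*1 + m1*rho(e_{1}) + m2*rho(e_{2}) + m3*rho(e_{3}) with m0 = tr(M)/2 = \frac{9}{4}, m1 = tr(M rho(e_{1}))/2 = - \frac{1}{5} + \frac{6 i}{5}, m2 = tr(M rho(e_{2}))/2 = -2, m3 = tr(M rho(e_{3}))/2 = 0.
Multiplying table entries, the bivector images are rho(e_{12}) = i*rho(e_{3}), rho(e_{13}) = -i*rho(e_{2}), rho(e_{23}) = i*rho(e_{1}); with real blade coefficients the real parts of m0..m3 are the coefficients of 1, e_{1}, e_{2}, e_{3} and the imaginary parts give the bivectors (e_{23}: Im m1, e_{13}: -Im m2, e_{12}: Im m3).
Answer: \frac{9}{4} - \frac{1}{5} e_{1} - 2 e_{2} + \frac{6}{5} e_{23}


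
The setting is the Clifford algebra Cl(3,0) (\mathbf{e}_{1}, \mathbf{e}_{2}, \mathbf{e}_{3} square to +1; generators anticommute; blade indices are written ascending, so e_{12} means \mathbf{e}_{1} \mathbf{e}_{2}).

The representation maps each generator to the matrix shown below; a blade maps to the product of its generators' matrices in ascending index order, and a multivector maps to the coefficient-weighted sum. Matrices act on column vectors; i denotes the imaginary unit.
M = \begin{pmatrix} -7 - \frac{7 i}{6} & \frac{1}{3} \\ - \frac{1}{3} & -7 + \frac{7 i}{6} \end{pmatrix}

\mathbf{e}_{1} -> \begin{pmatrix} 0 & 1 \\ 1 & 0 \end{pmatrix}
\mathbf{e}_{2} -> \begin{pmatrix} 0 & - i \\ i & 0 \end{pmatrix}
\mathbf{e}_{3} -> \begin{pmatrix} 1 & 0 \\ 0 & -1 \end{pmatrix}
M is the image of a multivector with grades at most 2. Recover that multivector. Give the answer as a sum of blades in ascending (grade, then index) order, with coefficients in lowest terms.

Method: 1, rho(e_{1}), rho(e_{2}), rho(e_{3}) form a trace-orthogonal basis of the 2x2 complex matrices (tr(X Y) = 2 if X = Y, else 0), so M = m0*1 + m1*rho(e_{1}) + m2*rho(e_{2}) + m3*rho(e_{3}) with m0 = tr(M)/2 = -7, m1 = tr(M rho(e_{1}))/2 = 0, m2 = tr(M rho(e_{2}))/2 = \frac{i}{3}, m3 = tr(M rho(e_{3}))/2 = - \frac{7 i}{6}.
Multiplying table entries, the bivector images are rho(e_{12}) = i*rho(e_{3}), rho(e_{13}) = -i*rho(e_{2}), rho(e_{23}) = i*rho(e_{1}); with real blade coefficients the real parts of m0..m3 are the coefficients of 1, e_{1}, e_{2}, e_{3} and the imaginary parts give the bivectors (e_{23}: Im m1, e_{13}: -Im m2, e_{12}: Im m3).
Answer: -7 - \frac{7}{6} e_{12} - \frac{1}{3} e_{13}


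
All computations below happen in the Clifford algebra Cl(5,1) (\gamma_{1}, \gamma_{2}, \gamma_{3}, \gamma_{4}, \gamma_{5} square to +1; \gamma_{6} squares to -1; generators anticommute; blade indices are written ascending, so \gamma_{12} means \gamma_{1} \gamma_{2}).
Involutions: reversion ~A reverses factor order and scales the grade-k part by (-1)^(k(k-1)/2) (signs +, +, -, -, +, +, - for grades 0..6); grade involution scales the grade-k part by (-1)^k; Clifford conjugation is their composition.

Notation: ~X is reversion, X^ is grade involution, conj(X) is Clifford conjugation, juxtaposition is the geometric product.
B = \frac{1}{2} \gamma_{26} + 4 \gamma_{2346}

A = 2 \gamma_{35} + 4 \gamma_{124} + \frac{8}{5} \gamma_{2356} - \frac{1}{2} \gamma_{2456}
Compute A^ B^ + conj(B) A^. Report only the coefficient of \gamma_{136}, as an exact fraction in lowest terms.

first term: \frac{14}{5} \gamma_{35} + \frac{123}{20} \gamma_{45} - 16 \gamma_{136} + 2 \gamma_{146} + \gamma_{2356} + 8 \gamma_{2456}
second term: -\frac{14}{5} \gamma_{35} - \frac{123}{20} \gamma_{45} - 16 \gamma_{136} + 2 \gamma_{146} - \gamma_{2356} - 8 \gamma_{2456}
Answer: -32


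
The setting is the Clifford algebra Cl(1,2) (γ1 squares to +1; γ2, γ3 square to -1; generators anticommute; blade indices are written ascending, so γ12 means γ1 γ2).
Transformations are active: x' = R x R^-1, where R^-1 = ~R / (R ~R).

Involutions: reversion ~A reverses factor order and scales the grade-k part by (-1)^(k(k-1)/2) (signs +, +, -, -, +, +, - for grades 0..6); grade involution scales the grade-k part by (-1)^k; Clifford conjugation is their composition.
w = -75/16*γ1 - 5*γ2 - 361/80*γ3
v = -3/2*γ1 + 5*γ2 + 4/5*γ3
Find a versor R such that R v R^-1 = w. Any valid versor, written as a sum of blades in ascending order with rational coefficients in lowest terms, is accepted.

The midline construction: v and w both square to -2339/100, so reflecting in their sum -99/16*γ1 - 297/80*γ3 exchanges them.
Answer: -99/16*γ1 - 297/80*γ3


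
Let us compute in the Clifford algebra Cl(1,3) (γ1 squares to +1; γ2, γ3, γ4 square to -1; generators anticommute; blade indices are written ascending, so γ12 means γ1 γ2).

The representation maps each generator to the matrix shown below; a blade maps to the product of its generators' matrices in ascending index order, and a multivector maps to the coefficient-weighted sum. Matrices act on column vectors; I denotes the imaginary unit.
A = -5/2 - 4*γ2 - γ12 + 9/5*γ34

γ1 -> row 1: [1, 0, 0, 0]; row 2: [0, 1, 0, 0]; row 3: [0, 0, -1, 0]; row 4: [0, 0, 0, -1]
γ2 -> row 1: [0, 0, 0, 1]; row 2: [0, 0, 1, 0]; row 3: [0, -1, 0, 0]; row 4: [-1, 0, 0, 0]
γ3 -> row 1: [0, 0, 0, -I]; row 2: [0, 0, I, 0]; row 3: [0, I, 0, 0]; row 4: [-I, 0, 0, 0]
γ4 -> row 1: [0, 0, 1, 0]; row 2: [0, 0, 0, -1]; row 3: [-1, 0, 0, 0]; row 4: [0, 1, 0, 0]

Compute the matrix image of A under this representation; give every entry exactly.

Bivector images (products of the table entries): rho(γ12) = rho(γ1)rho(γ2) = row 1: [0, 0, 0, 1]; row 2: [0, 0, 1, 0]; row 3: [0, 1, 0, 0]; row 4: [1, 0, 0, 0]; rho(γ34) = rho(γ3)rho(γ4) = row 1: [0, -I, 0, 0]; row 2: [-I, 0, 0, 0]; row 3: [0, 0, 0, -I]; row 4: [0, 0, -I, 0].
M = (-5/2)*1 + (-4)*rho(γ2) + (-1)*rho(γ12) + (9/5)*rho(γ34), summed entrywise (1 is the identity matrix):
Answer: row 1: [-5/2, -9*I/5, 0, -5]; row 2: [-9*I/5, -5/2, -5, 0]; row 3: [0, 3, -5/2, -9*I/5]; row 4: [3, 0, -9*I/5, -5/2]


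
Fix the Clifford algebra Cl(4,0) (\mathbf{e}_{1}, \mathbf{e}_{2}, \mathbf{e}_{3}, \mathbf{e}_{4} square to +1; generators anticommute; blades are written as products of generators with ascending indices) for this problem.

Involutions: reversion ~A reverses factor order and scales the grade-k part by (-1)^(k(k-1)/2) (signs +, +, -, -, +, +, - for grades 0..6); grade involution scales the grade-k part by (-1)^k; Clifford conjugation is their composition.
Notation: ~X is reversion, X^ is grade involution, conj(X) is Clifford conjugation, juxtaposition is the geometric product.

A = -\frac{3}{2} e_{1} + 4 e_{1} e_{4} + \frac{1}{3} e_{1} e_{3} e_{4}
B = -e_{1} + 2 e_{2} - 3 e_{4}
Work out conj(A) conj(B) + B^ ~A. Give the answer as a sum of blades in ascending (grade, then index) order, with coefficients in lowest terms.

first term: \frac{3}{2} - 12 e_{1} + 4 e_{4} - 3 e_{1} e_{2} + e_{1} e_{3} + \frac{9}{2} e_{1} e_{4} + \frac{1}{3} e_{3} e_{4} - 8 e_{1} e_{2} e_{4} - \frac{2}{3} e_{1} e_{2} e_{3} e_{4}
second term: -\frac{3}{2} + 12 e_{1} - 4 e_{4} - 3 e_{1} e_{2} - e_{1} e_{3} + \frac{9}{2} e_{1} e_{4} - \frac{1}{3} e_{3} e_{4} - 8 e_{1} e_{2} e_{4} - \frac{2}{3} e_{1} e_{2} e_{3} e_{4}
Answer: -6 e_{1} e_{2} + 9 e_{1} e_{4} - 16 e_{1} e_{2} e_{4} - \frac{4}{3} e_{1} e_{2} e_{3} e_{4}


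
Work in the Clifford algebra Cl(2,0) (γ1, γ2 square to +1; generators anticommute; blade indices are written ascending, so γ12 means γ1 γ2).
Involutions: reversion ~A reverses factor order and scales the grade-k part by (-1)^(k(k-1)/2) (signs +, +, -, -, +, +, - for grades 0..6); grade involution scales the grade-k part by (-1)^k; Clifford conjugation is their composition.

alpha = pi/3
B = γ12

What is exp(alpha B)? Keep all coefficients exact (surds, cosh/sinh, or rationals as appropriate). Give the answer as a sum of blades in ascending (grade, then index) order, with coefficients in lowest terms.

B^2 = (1)^2*(γ12)^2 = 1*(-1) = -1 (a basis 2-blade squares to minus the product of its generators' squares).
B^2 = -1 — circular case — the even/odd split gives cos and sin: l = 1, alpha*l = pi/3, so exp(alpha B) = cos(pi/3) + (sin(pi/3)/1)*B = 1/2 + (sqrt(3)/2)*B.
Answer: 1/2 + sqrt(3)/2*γ12


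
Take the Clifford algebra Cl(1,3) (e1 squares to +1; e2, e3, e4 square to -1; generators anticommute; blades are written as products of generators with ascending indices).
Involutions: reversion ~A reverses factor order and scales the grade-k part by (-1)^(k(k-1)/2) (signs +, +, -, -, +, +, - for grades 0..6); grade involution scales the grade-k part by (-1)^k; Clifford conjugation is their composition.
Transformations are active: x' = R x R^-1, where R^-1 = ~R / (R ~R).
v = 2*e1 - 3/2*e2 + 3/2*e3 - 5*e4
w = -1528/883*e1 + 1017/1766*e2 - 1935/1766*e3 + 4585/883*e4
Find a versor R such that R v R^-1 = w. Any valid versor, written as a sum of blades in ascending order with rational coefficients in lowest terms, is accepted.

Since q(v) = q(w) = -51/2, the sum R = v + w = 238/883*e1 - 816/883*e2 + 357/883*e3 + 170/883*e4 does the job whenever invertible.
Answer: 238/883*e1 - 816/883*e2 + 357/883*e3 + 170/883*e4


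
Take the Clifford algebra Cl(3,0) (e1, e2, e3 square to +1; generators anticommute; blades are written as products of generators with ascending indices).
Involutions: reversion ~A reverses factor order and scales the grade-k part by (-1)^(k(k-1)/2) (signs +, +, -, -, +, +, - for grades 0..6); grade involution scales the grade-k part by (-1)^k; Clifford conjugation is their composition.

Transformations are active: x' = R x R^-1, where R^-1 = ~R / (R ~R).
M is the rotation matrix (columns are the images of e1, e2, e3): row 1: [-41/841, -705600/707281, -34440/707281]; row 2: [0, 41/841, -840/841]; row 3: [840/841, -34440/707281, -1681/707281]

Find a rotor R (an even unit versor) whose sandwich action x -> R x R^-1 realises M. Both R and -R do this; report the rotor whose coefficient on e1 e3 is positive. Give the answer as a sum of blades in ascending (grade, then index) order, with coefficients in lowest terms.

Method: write R = a + b12*e1 e2 + b13*e1 e3 + b23*e2 e3 with a^2 + b12^2 + b13^2 + b23^2 = 1 (so R^-1 = ~R). Expanding the columns R e_j ~R gives tr M = 4a^2 - 1 and, from the antisymmetric part, M21 - M12 = -4a*b12, M13 - M31 = 4a*b13, M32 - M23 = -4a*b23.
Here tr M = -1681/707281, so a^2 = (1 + tr M)/4 = 176400/707281 and a = ±420/841. Taking a = 420/841: M21 - M12 = 705600/707281, M13 - M31 = -740880/707281, M32 - M23 = 672000/707281, giving b12 = -420/841, b13 = -441/841, b23 = -400/841, i.e. R = 420/841 - 420/841*e1 e2 - 441/841*e1 e3 - 400/841*e2 e3.
Its e1 e3 coefficient is negative, so report the other preimage -R.
Answer: -420/841 + 420/841*e1 e2 + 441/841*e1 e3 + 400/841*e2 e3. Recall the cover is two-to-one: with M of trace -1681/707281, both preimages act alike, and the stated e1 e3 sign chooses the sheet.


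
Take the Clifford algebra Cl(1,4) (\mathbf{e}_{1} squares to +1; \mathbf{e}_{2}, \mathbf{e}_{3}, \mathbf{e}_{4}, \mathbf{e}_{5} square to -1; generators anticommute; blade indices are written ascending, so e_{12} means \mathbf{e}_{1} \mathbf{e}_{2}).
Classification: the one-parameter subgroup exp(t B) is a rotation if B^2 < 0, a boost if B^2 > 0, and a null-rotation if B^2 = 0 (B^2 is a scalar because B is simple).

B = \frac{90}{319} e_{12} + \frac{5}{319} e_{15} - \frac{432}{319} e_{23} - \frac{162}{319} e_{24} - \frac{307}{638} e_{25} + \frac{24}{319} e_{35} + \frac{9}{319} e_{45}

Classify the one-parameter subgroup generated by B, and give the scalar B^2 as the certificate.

B^2 term by term: the squares give (\frac{90}{319})^2*(e_{12})^2 + (\frac{5}{319})^2*(e_{15})^2 + (-\frac{432}{319})^2*(e_{23})^2 + (-\frac{162}{319})^2*(e_{24})^2 + (-\frac{307}{638})^2*(e_{25})^2 + (\frac{24}{319})^2*(e_{35})^2 + (\frac{9}{319})^2*(e_{45})^2 = \frac{8100}{101761}*(+1) + \frac{25}{101761}*(+1) + \frac{186624}{101761}*(-1) + \frac{26244}{101761}*(-1) + \frac{94249}{407044}*(-1) + \frac{576}{101761}*(-1) + \frac{81}{101761}*(-1) = -\frac{9}{4} (each basis 2-blade squares to minus the product of its generators' squares); cross terms between blades sharing an index anticommute and cancel; the commuting (index-disjoint) pairs give grade-4 terms 2*c*c'*(blade product), which cancel blade by blade — e_{1235}: \frac{4320}{101761} - \frac{4320}{101761} = 0; e_{1245}: \frac{1620}{101761} - \frac{1620}{101761} = 0; e_{2345}: -\frac{7776}{101761} + \frac{7776}{101761} = 0 — confirming B is simple. So B^2 = -\frac{9}{4}.
Answer: rotation, certificate B^2 = -\frac{9}{4}. Certificate logic: -\frac{9}{4} is a conjugation-invariant scalar, so its sign fixes rotation versus boost versus null-rotation outright.


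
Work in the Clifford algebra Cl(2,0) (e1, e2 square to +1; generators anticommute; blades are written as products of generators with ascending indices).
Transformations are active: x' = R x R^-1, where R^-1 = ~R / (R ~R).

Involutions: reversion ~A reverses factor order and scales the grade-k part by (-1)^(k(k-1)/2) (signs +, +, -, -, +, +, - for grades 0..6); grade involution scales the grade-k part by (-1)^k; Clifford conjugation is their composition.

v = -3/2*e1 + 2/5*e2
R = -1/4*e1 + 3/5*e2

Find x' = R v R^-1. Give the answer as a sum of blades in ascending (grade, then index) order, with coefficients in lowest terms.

~R = -1/4*e1 + 3/5*e2, and R ~R = 169/400, so R^-1 = ~R / (169/400).
R v = 123/200 + 4/5*e1 e2
Answer: 261/338*e1 + 1138/845*e2


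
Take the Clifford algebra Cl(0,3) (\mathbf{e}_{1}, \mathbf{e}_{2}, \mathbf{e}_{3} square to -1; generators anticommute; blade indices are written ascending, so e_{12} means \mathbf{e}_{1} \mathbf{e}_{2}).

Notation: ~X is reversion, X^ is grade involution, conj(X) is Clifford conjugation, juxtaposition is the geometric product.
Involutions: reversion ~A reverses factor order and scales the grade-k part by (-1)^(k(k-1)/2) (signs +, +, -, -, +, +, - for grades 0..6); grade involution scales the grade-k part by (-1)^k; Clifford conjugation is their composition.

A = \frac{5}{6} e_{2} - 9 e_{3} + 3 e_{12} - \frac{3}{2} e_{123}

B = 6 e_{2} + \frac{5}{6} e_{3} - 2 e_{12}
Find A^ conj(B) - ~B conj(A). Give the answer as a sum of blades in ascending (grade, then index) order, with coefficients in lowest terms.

first term: -\frac{7}{2} + \frac{49}{3} e_{1} - 3 e_{3} + \frac{5}{4} e_{12} - 9 e_{13} + \frac{1969}{36} e_{23} + \frac{31}{2} e_{123}
second term: \frac{7}{2} - \frac{49}{3} e_{1} + 3 e_{3} + \frac{5}{4} e_{12} - 9 e_{13} + \frac{1969}{36} e_{23} + \frac{31}{2} e_{123}
Answer: -7 + \frac{98}{3} e_{1} - 6 e_{3}


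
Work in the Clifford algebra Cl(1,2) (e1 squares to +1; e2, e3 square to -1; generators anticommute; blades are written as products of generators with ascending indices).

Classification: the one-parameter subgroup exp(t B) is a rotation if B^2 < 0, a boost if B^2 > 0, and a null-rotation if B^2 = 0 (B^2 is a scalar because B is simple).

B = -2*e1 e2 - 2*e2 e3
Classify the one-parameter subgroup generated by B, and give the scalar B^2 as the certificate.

B^2 term by term: the squares give (-2)^2*(e1 e2)^2 + (-2)^2*(e2 e3)^2 = 4*(+1) + 4*(-1) = 0 (each basis 2-blade squares to minus the product of its generators' squares); cross terms between blades sharing an index anticommute and cancel. So B^2 = 0.
Answer: null-rotation, certificate B^2 = 0. One invariant decides it: the square 0 survives every conjugation, and its sign is exactly the classification.


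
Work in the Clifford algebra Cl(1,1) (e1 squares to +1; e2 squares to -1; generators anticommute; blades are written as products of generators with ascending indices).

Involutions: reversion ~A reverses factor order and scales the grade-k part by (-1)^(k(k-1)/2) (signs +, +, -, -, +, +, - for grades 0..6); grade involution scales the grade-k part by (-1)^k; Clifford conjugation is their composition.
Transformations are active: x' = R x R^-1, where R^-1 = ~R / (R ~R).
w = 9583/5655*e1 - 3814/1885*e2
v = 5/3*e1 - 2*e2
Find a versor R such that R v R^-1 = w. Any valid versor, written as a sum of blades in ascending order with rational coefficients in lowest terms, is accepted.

Sketch: the shared square -11/9 makes R = v + w = 6336/1885*e1 - 7584/1885*e2 the natural versor; its sandwich fixes that direction, negates (v - w)/2, and sends v to w.
Answer: 6336/1885*e1 - 7584/1885*e2


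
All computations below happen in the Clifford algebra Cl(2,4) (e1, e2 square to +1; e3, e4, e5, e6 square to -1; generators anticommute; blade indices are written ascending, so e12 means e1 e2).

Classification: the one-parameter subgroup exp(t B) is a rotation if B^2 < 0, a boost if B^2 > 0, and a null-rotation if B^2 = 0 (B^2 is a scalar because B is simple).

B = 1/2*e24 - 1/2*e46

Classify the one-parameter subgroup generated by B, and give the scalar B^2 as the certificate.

B^2 term by term: the squares give (1/2)^2*(e24)^2 + (-1/2)^2*(e46)^2 = 1/4*(+1) + 1/4*(-1) = 0 (each basis 2-blade squares to minus the product of its generators' squares); cross terms between blades sharing an index anticommute and cancel. So B^2 = 0.
Answer: null-rotation, certificate B^2 = 0. Why this suffices: the scalar 0 survives any versor conjugation, so its sign alone determines the class however B is presented.


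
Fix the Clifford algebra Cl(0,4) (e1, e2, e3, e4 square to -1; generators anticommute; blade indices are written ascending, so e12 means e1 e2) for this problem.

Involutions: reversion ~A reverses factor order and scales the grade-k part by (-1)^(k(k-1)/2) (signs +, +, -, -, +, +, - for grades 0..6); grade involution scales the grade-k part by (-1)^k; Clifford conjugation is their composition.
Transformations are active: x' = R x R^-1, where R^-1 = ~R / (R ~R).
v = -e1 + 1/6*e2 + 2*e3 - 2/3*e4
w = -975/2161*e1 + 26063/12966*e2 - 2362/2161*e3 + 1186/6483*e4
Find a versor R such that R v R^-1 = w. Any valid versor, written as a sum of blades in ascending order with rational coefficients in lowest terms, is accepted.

Key observation: q(v) = q(w) = -197/36 (sandwiches preserve the norm), so R = v + w = -3136/2161*e1 + 4704/2161*e2 + 1960/2161*e3 - 3136/6483*e4 works whenever it is invertible — the component of v along it is kept and (v - w)/2 reverses, sending v to w.
Answer: -3136/2161*e1 + 4704/2161*e2 + 1960/2161*e3 - 3136/6483*e4


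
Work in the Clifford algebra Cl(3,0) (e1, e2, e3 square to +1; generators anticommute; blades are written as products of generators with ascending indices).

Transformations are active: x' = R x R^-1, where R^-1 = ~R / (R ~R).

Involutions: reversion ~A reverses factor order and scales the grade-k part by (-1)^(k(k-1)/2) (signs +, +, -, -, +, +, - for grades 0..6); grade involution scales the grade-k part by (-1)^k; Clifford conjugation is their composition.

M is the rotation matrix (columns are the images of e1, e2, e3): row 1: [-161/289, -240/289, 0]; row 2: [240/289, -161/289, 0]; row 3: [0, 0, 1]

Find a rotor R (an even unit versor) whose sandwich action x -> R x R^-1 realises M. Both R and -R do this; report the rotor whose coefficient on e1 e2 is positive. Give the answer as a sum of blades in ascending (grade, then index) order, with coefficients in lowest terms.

Method: write R = a + b12*e1 e2 + b13*e1 e3 + b23*e2 e3 with a^2 + b12^2 + b13^2 + b23^2 = 1 (so R^-1 = ~R). Expanding the columns R e_j ~R gives tr M = 4a^2 - 1 and, from the antisymmetric part, M21 - M12 = -4a*b12, M13 - M31 = 4a*b13, M32 - M23 = -4a*b23.
Here tr M = -33/289, so a^2 = (1 + tr M)/4 = 64/289 and a = ±8/17. Taking a = 8/17: M21 - M12 = 480/289, M13 - M31 = 0, M32 - M23 = 0, giving b12 = -15/17, b13 = 0, b23 = 0, i.e. R = 8/17 - 15/17*e1 e2.
Its e1 e2 coefficient is negative, so report the other preimage -R.
Answer: -8/17 + 15/17*e1 e2. Why the constraint matters: R and -R act identically through the sandwich — M has trace -33/289 either way — so only the sign condition on e1 e2 picks one of the two preimages.


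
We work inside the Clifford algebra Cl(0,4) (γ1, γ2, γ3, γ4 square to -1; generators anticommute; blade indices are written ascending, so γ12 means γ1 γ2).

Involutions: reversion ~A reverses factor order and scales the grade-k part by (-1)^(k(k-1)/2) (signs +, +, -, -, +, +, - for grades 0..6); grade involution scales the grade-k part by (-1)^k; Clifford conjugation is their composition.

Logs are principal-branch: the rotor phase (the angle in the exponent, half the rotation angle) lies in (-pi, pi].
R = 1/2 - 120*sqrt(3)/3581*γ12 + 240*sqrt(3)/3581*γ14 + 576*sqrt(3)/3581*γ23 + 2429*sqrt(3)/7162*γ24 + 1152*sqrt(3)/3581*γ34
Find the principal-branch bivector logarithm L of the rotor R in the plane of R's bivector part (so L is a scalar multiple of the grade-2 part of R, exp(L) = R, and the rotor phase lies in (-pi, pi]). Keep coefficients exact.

The scalar part of R is 1/2, so the principal-branch rotor phase is pinned; divide the bivector part by its sine to get the unit plane — L is the phase times that plane.
Concretely: cos(phase) = 1/2 gives phase = ±pi/3, and since phase/sin(phase) is even the sign is immaterial: L = (phase/sin(phase)) * <R>_2 = (2*sqrt(3)*pi/9) * <R>_2.
Answer: -80*pi/3581*γ12 + 160*pi/3581*γ14 + 384*pi/3581*γ23 + 2429*pi/10743*γ24 + 768*pi/3581*γ34


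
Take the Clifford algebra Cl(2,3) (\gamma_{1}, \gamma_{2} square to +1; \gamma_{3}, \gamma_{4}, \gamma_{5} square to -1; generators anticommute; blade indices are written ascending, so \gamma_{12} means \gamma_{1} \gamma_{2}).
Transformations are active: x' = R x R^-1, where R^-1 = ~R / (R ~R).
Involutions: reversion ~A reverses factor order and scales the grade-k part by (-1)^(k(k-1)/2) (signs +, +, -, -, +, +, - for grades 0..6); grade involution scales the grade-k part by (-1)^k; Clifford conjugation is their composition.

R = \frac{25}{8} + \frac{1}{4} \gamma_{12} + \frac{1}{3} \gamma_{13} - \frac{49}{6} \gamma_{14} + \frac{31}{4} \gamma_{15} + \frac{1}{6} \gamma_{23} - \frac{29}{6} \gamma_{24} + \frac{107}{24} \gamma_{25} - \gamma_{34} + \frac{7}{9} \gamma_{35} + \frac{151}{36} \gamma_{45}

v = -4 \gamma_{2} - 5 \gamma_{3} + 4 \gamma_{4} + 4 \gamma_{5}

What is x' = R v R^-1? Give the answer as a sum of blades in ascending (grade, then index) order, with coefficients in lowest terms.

~R = \frac{25}{8} - \frac{1}{4} \gamma_{12} - \frac{1}{3} \gamma_{13} + \frac{49}{6} \gamma_{14} - \frac{31}{4} \gamma_{15} - \frac{1}{6} \gamma_{23} + \frac{29}{6} \gamma_{24} - \frac{107}{24} \gamma_{25} + \gamma_{34} - \frac{7}{9} \gamma_{35} - \frac{151}{36} \gamma_{45}, and R ~R = -\frac{182875}{1296}, so R^-1 = ~R / (-\frac{182875}{1296}).
R v = \frac{7}{3} \gamma_{1} - \frac{61}{6} \gamma_{2} - \frac{1013}{72} \gamma_{3} - \frac{335}{18} \gamma_{4} + \frac{389}{9} \gamma_{5} + \frac{1}{12} \gamma_{123} - \frac{95}{3} \gamma_{124} + 32 \gamma_{125} - \frac{79}{2} \gamma_{134} + \frac{481}{12} \gamma_{135} - \frac{191}{3} \gamma_{145} - \frac{39}{2} \gamma_{234} + \frac{1429}{72} \gamma_{235} - \frac{971}{18} \gamma_{245} - \frac{337}{12} \gamma_{345}
Answer: \frac{3264}{475} \gamma_{1} - \frac{98}{5225} \gamma_{2} - \frac{47}{11} \gamma_{3} + \frac{35512}{5225} \gamma_{4} + \frac{25474}{5225} \gamma_{5}
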